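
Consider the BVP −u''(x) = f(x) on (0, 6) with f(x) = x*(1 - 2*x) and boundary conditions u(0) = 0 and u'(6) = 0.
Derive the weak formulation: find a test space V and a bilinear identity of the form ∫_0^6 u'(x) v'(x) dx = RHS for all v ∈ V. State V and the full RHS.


V = {v ∈ H^1(0, 6) : v(0) = 0} (test functions vanish at x = 0 where u is specified); weak form: ∫_0^6 u'v' dx = ∫_0^6 (x*(1 - 2*x)) v dx for all v ∈ V.

Multiply both sides by a test function v and integrate from 0 to 6:
  ∫_0^6 −u''(x) v(x) dx = ∫_0^6 f(x) v(x) dx.
Integrate the LHS by parts once:
  ∫_0^6 −u'' v dx = −[u'(x) v(x)]_0^6 + ∫_0^6 u'(x) v'(x) dx.
Thus ∫_0^6 u'(x) v'(x) dx = ∫_0^6 f(x) v(x) dx + [u'(x) v(x)]_0^6.
Choose V so that boundary terms are either known or forced to vanish.
Mixed BC: u(0) = 0 (Dirichlet) and u'(6) = 0 (Neumann). Define V = {v ∈ H^1(0, 6) : v(0) = 0}. Then [u' v]_0^6 = u'(6)·v(6) − u'(0)·0 = 0.
Weak formulation: find u (satisfying any essential BC) such that ∫_0^6 u'(x) v'(x) dx = ∫_0^6 f v dx for all v ∈ V (Dirichlet at 0 absorbed into V; the Neumann datum at x = 6 is zero, so no boundary term remains).
Substituting f(x) = x*(1 - 2*x), the right-hand side is ∫_0^6 (x*(1 - 2*x)) v dx.


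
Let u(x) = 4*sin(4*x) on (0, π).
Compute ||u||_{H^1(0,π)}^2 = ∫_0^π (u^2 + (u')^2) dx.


||u||_{H^1(0,π)}^2 = 136*π

u'(x) = 16*cos(4*x).
Expand u² and (u')² and integrate term by term on (0, π), using: for integers n ≥ 1, ∫_0^π sin²(nx) dx = ∫_0^π cos²(nx) dx = π/2; for n ≠ n', ∫_0^π sin(nx)sin(n'x) dx = ∫_0^π cos(nx)cos(n'x) dx = 0; and by product-to-sum, ∫_0^π sin(nx)cos(n'x) dx = ½∫_0^π [sin((n+n')x) + sin((n−n')x)] dx, which is 0 when n+n' is even and 2n/(n²−n'²) when n+n' is odd (it need not vanish on (0, π)).
  u² squared terms: (4)²·∫sin(4x)² dx = 16·π/2 = 8*π.
  So ∫_0^π u² dx = 8*π.
  (u')² squared terms: (16)²·∫cos(4x)² dx = 256·π/2 = 128*π.
  So ∫_0^π (u')² dx = 128*π.
||u||_{H^1}^2 = (8*π) + (128*π) = 136*π.


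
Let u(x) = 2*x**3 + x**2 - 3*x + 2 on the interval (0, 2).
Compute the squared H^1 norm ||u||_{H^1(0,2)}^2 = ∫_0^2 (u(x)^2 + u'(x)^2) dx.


||u||_{H^1}^2 = 2150/7

The H^1 norm (squared) on an interval (0, L) is
  ||u||_{H^1}^2 = ∫_0^L u(x)^2 dx + ∫_0^L u'(x)^2 dx.
Compute u'(x) = 6*x**2 + 2*x - 3.
Then u(x)^2 = 4*x**6 + 4*x**5 - 11*x**4 + 2*x**3 + 13*x**2 - 12*x + 4 and u'(x)^2 = 36*x**4 + 24*x**3 - 32*x**2 - 12*x + 9.
Integrate each monomial from 0 to 2 using ∫_0^2 c·x^n dx = c·2^(n+1)/(n+1):
  ∫_0^2 u(x)^2 dx = ∫_0^2 (4*x^6 + 4*x^5 - 11*x^4 + 2*x^3 + 13*x^2 - 12*x + 4) dx. Term by term:
    ∫_0^2 4*x^6 dx = 512/7;  ∫_0^2 4*x^5 dx = 128/3;  ∫_0^2 -11*x^4 dx = -352/5;
    ∫_0^2 2*x^3 dx = 8;  ∫_0^2 13*x^2 dx = 104/3;  ∫_0^2 -12*x dx = -24;
    ∫_0^2 4 dx = 8.
  Sum: 512/7 + 128/3 − 352/5 + 8 + 104/3 − 24 + 8 = 7568/105.
  ∫_0^2 u'(x)^2 dx = ∫_0^2 (36*x^4 + 24*x^3 - 32*x^2 - 12*x + 9) dx. Term by term:
    ∫_0^2 36*x^4 dx = 1152/5;  ∫_0^2 24*x^3 dx = 96;  ∫_0^2 -32*x^2 dx = -256/3;
    ∫_0^2 -12*x dx = -24;  ∫_0^2 9 dx = 18.
  Sum: 1152/5 + 96 − 256/3 − 24 + 18 = 3526/15.
Adding: ||u||_{H^1}^2 = 7568/105 + 3526/15 = 2150/7.


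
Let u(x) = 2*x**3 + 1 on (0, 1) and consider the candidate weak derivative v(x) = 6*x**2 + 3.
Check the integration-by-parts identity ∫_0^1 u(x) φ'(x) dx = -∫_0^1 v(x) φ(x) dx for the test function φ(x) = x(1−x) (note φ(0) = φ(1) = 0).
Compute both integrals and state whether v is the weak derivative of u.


LHS = -3/10, RHS = -4/5. No, v is not the weak derivative of u.

u(x) = 2*x**3 + 1, classical derivative u'(x) = 6*x**2.
φ(x) = x(1−x), so φ'(x) = 1 - 2*x.
Note φ(0) = φ(1) = 0, so the boundary term u·φ vanishes.
LHS = ∫_0^1 u(x) φ'(x) dx = ∫_0^1 (-4*x^4 + 2*x^3 - 2*x + 1) dx. Term by term:
  ∫_0^1 -4*x^4 dx = -4/5;  ∫_0^1 2*x^3 dx = 1/2;  ∫_0^1 -2*x dx = -1;
  ∫_0^1 1 dx = 1.
Sum: -4/5 + 1/2 − 1 + 1 = -3/10.
So LHS = -3/10.
∫_0^1 v(x) φ(x) dx = ∫_0^1 (-6*x^4 + 6*x^3 - 3*x^2 + 3*x) dx. Term by term:
  ∫_0^1 -6*x^4 dx = -6/5;  ∫_0^1 6*x^3 dx = 3/2;  ∫_0^1 -3*x^2 dx = -1;
  ∫_0^1 3*x dx = 3/2.
Sum: -6/5 + 3/2 − 1 + 3/2 = 4/5.
So RHS = -∫_0^1 v(x) φ(x) dx = -4/5.
LHS − RHS = 1/2 ≠ 0, so the identity fails.
(For a valid weak derivative the identity must hold for EVERY test function, in particular this one. The failure shows v is NOT the weak derivative of u.)
Correct weak derivative would be u'(x) = 6*x**2.


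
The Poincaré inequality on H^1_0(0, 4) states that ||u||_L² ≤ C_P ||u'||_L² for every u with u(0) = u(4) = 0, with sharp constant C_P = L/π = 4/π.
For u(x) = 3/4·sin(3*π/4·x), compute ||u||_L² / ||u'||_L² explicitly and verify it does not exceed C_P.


||u||_L² / ||u'||_L² = 4/(3*π) < C_P = 4/π.

u(x) = 3/4·sin(3*π/4·x), so u'(x) = 9*π*cos(3*π*x/4)/16.
Writing u(x) = A·sin(kπx/L) with A = 3/4 and k = 3, use ∫_0^L sin²(kπx/L) dx = L/2 and ∫_0^L cos²(kπx/L) dx = L/2.
u² = 9/16·sin²(3*π/4·x) and (u')² = 81*π^2/256·cos²(3*π/4·x), and each of sin², cos² integrates to L/2 = 2 over (0, 4).
∫_0^4 u² dx = 9/8, so ||u||_L² = 3*sqrt(2)/4.
∫_0^4 (u')² dx = 81*π^2/128, so ||u'||_L² = 9*sqrt(2)*π/16.
Ratio ||u||_L² / ||u'||_L² = 4/(3*π).
Sharp Poincaré constant on H^1_0(0, 4) is C_P = L/π = 4/π, achieved by sin(π/4·x).
This is the k = 3 harmonic; the ratio L/(kπ) is strictly less than C_P = L/π, consistent with the sharp inequality ||u||_L² ≤ C_P ||u'||_L².


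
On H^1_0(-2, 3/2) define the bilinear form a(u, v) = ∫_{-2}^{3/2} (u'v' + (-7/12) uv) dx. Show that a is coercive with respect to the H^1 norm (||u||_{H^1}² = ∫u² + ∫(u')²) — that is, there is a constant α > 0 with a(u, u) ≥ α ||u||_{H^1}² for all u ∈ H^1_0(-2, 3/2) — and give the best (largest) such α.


α = (-343 + 48*π^2)/(12*(4*π^2 + 49))

Coercivity of a(·,·) on H^1_0(-2, 3/2) means a(u, u) ≥ α ||u||_{H^1}² for every u ∈ H^1_0.
The interval has length L = 7/2, and Poincaré/coercivity depend only on L. Here a(u, u) = ∫(u')² + (-7/12)·∫u².
Here c = -7/12 < 0 with |c| < (π/L)² = 4*π^2/49, so coercivity still holds. The condition a(u,u) ≥ α||u||_{H^1}² reads (1−α)∫(u')² ≥ (α−c)∫u². Any admissible α is ≤ 1 (rapidly oscillating u have ∫u²/∫(u')² → 0), and α = 1 would force 0 ≥ (1−c)∫u², impossible since c < 1; so 1−α > 0. By the sharp Poincaré inequality on H^1_0 of an interval of length L, ∫(u')² ≥ (π/L)²∫u² with equality for the first sine mode sin(π(x−x₀)/L) (x₀ the left endpoint), so the inequality holds for all u iff (1−α)(π/L)² ≥ α − c, i.e. α ≤ ((π/L)² + c)/((π/L)² + 1) = (1 + c(L/π)²)/(1 + (L/π)²). (Direct route, valid since c ≤ 0: Poincaré gives c∫u² ≥ c(L/π)²∫(u')², so a(u,u) ≥ (1 + c(L/π)²)∫(u')², while ||u||_{H^1}² ≤ (1 + (L/π)²)∫(u')²; dividing yields the same α.) With (π/L)² = 4*π^2/49 and c = -7/12, the largest admissible constant is α = ((π/L)² + c)/((π/L)² + 1).
Simplifying, α = (-343 + 48*π^2)/(12*(4*π^2 + 49)).


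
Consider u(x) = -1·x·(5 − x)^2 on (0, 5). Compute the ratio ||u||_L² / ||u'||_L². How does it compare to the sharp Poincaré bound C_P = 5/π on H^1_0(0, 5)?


||u||_L² / ||u'||_L² = 5*sqrt(14)/14 < C_P = 5/π.

u(x) = -1·x·(5 − x)^2, so u'(x) = (5 - 3*x)*(x - 5).
u(x) = -1·x·(5 − x)^2 vanishes at x = 0 and x = 5, so u ∈ H^1_0(0, 5). Differentiate via the product rule and integrate the resulting polynomials term by term.
  ∫_0^5 u² dx = ∫_0^5 (x^6 - 20*x^5 + 150*x^4 - 500*x^3 + 625*x^2) dx. Term by term:
    ∫_0^5 x^6 dx = 78125/7;  ∫_0^5 -20*x^5 dx = -156250/3;  ∫_0^5 150*x^4 dx = 93750;
    ∫_0^5 -500*x^3 dx = -78125;  ∫_0^5 625*x^2 dx = 78125/3.
  Sum: 78125/7 − 156250/3 + 93750 − 78125 + 78125/3 = 15625/21.
  ∫_0^5 (u')² dx = ∫_0^5 (9*x^4 - 120*x^3 + 550*x^2 - 1000*x + 625) dx. Term by term:
    ∫_0^5 9*x^4 dx = 5625;  ∫_0^5 -120*x^3 dx = -18750;  ∫_0^5 550*x^2 dx = 68750/3;
    ∫_0^5 -1000*x dx = -12500;  ∫_0^5 625 dx = 3125.
  Sum: 5625 − 18750 + 68750/3 − 12500 + 3125 = 1250/3.
∫_0^5 u² dx = 15625/21, so ||u||_L² = 125*sqrt(21)/21.
∫_0^5 (u')² dx = 1250/3, so ||u'||_L² = 25*sqrt(6)/3.
Ratio ||u||_L² / ||u'||_L² = 5*sqrt(14)/14.
Sharp Poincaré constant on H^1_0(0, 5) is C_P = L/π = 5/π, achieved by sin(π/5·x).
A polynomial bump cannot attain the sharp Poincaré constant (only the first sine eigenfunction does), so the ratio is strictly less than C_P, consistent with ||u||_L² ≤ C_P ||u'||_L².


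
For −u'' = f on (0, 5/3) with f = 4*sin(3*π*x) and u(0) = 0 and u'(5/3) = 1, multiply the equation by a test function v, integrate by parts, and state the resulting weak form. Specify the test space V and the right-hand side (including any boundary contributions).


V = {v ∈ H^1(0, 5/3) : v(0) = 0} (test functions vanish at x = 0 where u is specified); weak form: ∫_0^5/3 u'v' dx = ∫_0^5/3 (4*sin(3*π*x)) v dx + v(5/3) for all v ∈ V.

Multiply both sides by a test function v and integrate from 0 to 5/3:
  ∫_0^5/3 −u''(x) v(x) dx = ∫_0^5/3 f(x) v(x) dx.
Integrate the LHS by parts once:
  ∫_0^5/3 −u'' v dx = −[u'(x) v(x)]_0^5/3 + ∫_0^5/3 u'(x) v'(x) dx.
Thus ∫_0^5/3 u'(x) v'(x) dx = ∫_0^5/3 f(x) v(x) dx + [u'(x) v(x)]_0^5/3.
Choose V so that boundary terms are either known or forced to vanish.
Mixed BC: u(0) = 0 (Dirichlet) and u'(5/3) = 1 (Neumann). Define V = {v ∈ H^1(0, 5/3) : v(0) = 0}. Then [u' v]_0^5/3 = u'(5/3)·v(5/3) − u'(0)·0 = v(5/3).
Weak formulation: find u (satisfying any essential BC) such that ∫_0^5/3 u'(x) v'(x) dx = ∫_0^5/3 f v dx + v(5/3) for all v ∈ V (Dirichlet at 0 absorbed into V; Neumann datum at x = 5/3 contributes the boundary term).
Substituting f(x) = 4*sin(3*π*x), the right-hand side is ∫_0^5/3 (4*sin(3*π*x)) v dx + v(5/3).


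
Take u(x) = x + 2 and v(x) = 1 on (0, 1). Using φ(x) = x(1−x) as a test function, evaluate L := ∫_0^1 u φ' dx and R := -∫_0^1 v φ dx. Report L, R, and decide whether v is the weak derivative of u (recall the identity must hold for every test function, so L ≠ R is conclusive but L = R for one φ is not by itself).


LHS = -1/6, RHS = -1/6. Yes, v = u' weakly.

u(x) = x + 2, classical derivative u'(x) = 1.
φ(x) = x(1−x), so φ'(x) = 1 - 2*x.
Note φ(0) = φ(1) = 0, so the boundary term u·φ vanishes.
LHS = ∫_0^1 u(x) φ'(x) dx = ∫_0^1 (-2*x^2 - 3*x + 2) dx. Term by term:
  ∫_0^1 -2*x^2 dx = -2/3;  ∫_0^1 -3*x dx = -3/2;  ∫_0^1 2 dx = 2.
Sum: -2/3 − 3/2 + 2 = -1/6.
So LHS = -1/6.
∫_0^1 v(x) φ(x) dx = ∫_0^1 (-x^2 + x) dx. Term by term:
  ∫_0^1 -x^2 dx = -1/3;  ∫_0^1 x dx = 1/2.
Sum: -1/3 + 1/2 = 1/6.
So RHS = -∫_0^1 v(x) φ(x) dx = -1/6.
LHS = RHS, so the identity holds for this test φ.
Moreover u is smooth here and v(x) = u'(x) = 1 pointwise, so the identity holds for every test function. Hence v is the weak derivative of u.


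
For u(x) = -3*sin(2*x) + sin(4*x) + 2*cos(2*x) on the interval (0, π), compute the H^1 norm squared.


||u||_{H^1(0,π)}^2 = 41*π

u'(x) = -4*sin(2*x) - 6*cos(2*x) + 4*cos(4*x).
Expand u² and (u')² and integrate term by term on (0, π), using: for integers n ≥ 1, ∫_0^π sin²(nx) dx = ∫_0^π cos²(nx) dx = π/2; for n ≠ n', ∫_0^π sin(nx)sin(n'x) dx = ∫_0^π cos(nx)cos(n'x) dx = 0; and by product-to-sum, ∫_0^π sin(nx)cos(n'x) dx = ½∫_0^π [sin((n+n')x) + sin((n−n')x)] dx, which is 0 when n+n' is even and 2n/(n²−n'²) when n+n' is odd (it need not vanish on (0, π)).
  u² squared terms: (-3)²·∫sin(2x)² dx = 9·π/2 = 9*π/2;  (2)²·∫cos(2x)² dx = 4·π/2 = 2*π;  (1)²·∫sin(4x)² dx = 1·π/2 = π/2.
  u² cross terms: 2·(-3)·(2)·∫sin(2x)·cos(2x) dx = -12·(0) = 0;  2·(-3)·(1)·∫sin(2x)·sin(4x) dx = -6·(0) = 0;  2·(2)·(1)·∫cos(2x)·sin(4x) dx = 4·(0) = 0.
  So ∫_0^π u² dx = 9*π/2 + 2*π + π/2 + 0 + 0 + 0 = 7*π.
  (u')² squared terms: (-6)²·∫cos(2x)² dx = 36·π/2 = 18*π;  (-4)²·∫sin(2x)² dx = 16·π/2 = 8*π;  (4)²·∫cos(4x)² dx = 16·π/2 = 8*π.
  (u')² cross terms: 2·(-6)·(-4)·∫cos(2x)·sin(2x) dx = 48·(0) = 0;  2·(-6)·(4)·∫cos(2x)·cos(4x) dx = -48·(0) = 0;  2·(-4)·(4)·∫sin(2x)·cos(4x) dx = -32·(0) = 0.
  So ∫_0^π (u')² dx = 18*π + 8*π + 8*π + 0 + 0 + 0 = 34*π.
||u||_{H^1}^2 = (7*π) + (34*π) = 41*π.


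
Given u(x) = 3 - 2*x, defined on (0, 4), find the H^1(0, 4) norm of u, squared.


||u||_{H^1}^2 = 124/3

The H^1 norm (squared) on an interval (0, L) is
  ||u||_{H^1}^2 = ∫_0^L u(x)^2 dx + ∫_0^L u'(x)^2 dx.
Compute u'(x) = -2.
Then u(x)^2 = 4*x**2 - 12*x + 9 and u'(x)^2 = 4.
Integrate each monomial from 0 to 4 using ∫_0^4 c·x^n dx = c·4^(n+1)/(n+1):
  ∫_0^4 u(x)^2 dx = ∫_0^4 (4*x^2 - 12*x + 9) dx. Term by term:
    ∫_0^4 4*x^2 dx = 256/3;  ∫_0^4 -12*x dx = -96;  ∫_0^4 9 dx = 36.
  Sum: 256/3 − 96 + 36 = 76/3.
  ∫_0^4 u'(x)^2 dx = ∫_0^4 (4) dx. Term by term:
    ∫_0^4 4 dx = 16.
Adding: ||u||_{H^1}^2 = 76/3 + 16 = 124/3.


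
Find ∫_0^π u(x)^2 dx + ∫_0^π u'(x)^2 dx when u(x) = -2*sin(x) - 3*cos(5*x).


||u||_{H^1(0,π)}^2 = 121*π

u'(x) = 15*sin(5*x) - 2*cos(x).
Expand u² and (u')² and integrate term by term on (0, π), using: for integers n ≥ 1, ∫_0^π sin²(nx) dx = ∫_0^π cos²(nx) dx = π/2; for n ≠ n', ∫_0^π sin(nx)sin(n'x) dx = ∫_0^π cos(nx)cos(n'x) dx = 0; and by product-to-sum, ∫_0^π sin(nx)cos(n'x) dx = ½∫_0^π [sin((n+n')x) + sin((n−n')x)] dx, which is 0 when n+n' is even and 2n/(n²−n'²) when n+n' is odd (it need not vanish on (0, π)).
  u² squared terms: (-3)²·∫cos(5x)² dx = 9·π/2 = 9*π/2;  (-2)²·∫sin(x)² dx = 4·π/2 = 2*π.
  u² cross terms: 2·(-3)·(-2)·∫cos(5x)·sin(x) dx = 12·(0) = 0.
  So ∫_0^π u² dx = 9*π/2 + 2*π + 0 = 13*π/2.
  (u')² squared terms: (-2)²·∫cos(x)² dx = 4·π/2 = 2*π;  (15)²·∫sin(5x)² dx = 225·π/2 = 225*π/2.
  (u')² cross terms: 2·(-2)·(15)·∫cos(x)·sin(5x) dx = -60·(0) = 0.
  So ∫_0^π (u')² dx = 2*π + 225*π/2 + 0 = 229*π/2.
||u||_{H^1}^2 = (13*π/2) + (229*π/2) = 121*π.


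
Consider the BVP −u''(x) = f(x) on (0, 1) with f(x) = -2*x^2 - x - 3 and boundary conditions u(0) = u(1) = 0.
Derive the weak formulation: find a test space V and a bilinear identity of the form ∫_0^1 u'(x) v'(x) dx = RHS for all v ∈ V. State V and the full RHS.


V = H^1_0(0, 1) (so v(0) = v(1) = 0); weak form: ∫_0^1 u'v' dx = ∫_0^1 (-2*x^2 - x - 3) v dx for all v ∈ V.

Multiply both sides by a test function v and integrate from 0 to 1:
  ∫_0^1 −u''(x) v(x) dx = ∫_0^1 f(x) v(x) dx.
Integrate the LHS by parts once:
  ∫_0^1 −u'' v dx = −[u'(x) v(x)]_0^1 + ∫_0^1 u'(x) v'(x) dx.
Thus ∫_0^1 u'(x) v'(x) dx = ∫_0^1 f(x) v(x) dx + [u'(x) v(x)]_0^1.
Choose V so that boundary terms are either known or forced to vanish.
u is Dirichlet: u(0) = u(1) = 0. Let V = H^1_0(0, 1); then v(0) = v(1) = 0, and [u' v]_0^1 = 0.
Weak formulation: find u (satisfying any essential BC) such that ∫_0^1 u'(x) v'(x) dx = ∫_0^1 f v dx for all v ∈ V.
Substituting f(x) = -2*x^2 - x - 3, the right-hand side is ∫_0^1 (-2*x^2 - x - 3) v dx.


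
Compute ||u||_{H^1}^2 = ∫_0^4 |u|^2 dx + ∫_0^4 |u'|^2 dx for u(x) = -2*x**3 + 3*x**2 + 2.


||u||_{H^1}^2 = 44144/7

The H^1 norm (squared) on an interval (0, L) is
  ||u||_{H^1}^2 = ∫_0^L u(x)^2 dx + ∫_0^L u'(x)^2 dx.
Compute u'(x) = -6*x**2 + 6*x.
Then u(x)^2 = 4*x**6 - 12*x**5 + 9*x**4 - 8*x**3 + 12*x**2 + 4 and u'(x)^2 = 36*x**4 - 72*x**3 + 36*x**2.
Integrate each monomial from 0 to 4 using ∫_0^4 c·x^n dx = c·4^(n+1)/(n+1):
  ∫_0^4 u(x)^2 dx = ∫_0^4 (4*x^6 - 12*x^5 + 9*x^4 - 8*x^3 + 12*x^2 + 4) dx. Term by term:
    ∫_0^4 4*x^6 dx = 65536/7;  ∫_0^4 -12*x^5 dx = -8192;  ∫_0^4 9*x^4 dx = 9216/5;
    ∫_0^4 -8*x^3 dx = -512;  ∫_0^4 12*x^2 dx = 256;  ∫_0^4 4 dx = 16.
  Sum: 65536/7 − 8192 + 9216/5 − 512 + 256 + 16 = 97072/35.
  ∫_0^4 u'(x)^2 dx = ∫_0^4 (36*x^4 - 72*x^3 + 36*x^2) dx. Term by term:
    ∫_0^4 36*x^4 dx = 36864/5;  ∫_0^4 -72*x^3 dx = -4608;  ∫_0^4 36*x^2 dx = 768.
  Sum: 36864/5 − 4608 + 768 = 17664/5.
Adding: ||u||_{H^1}^2 = 97072/35 + 17664/5 = 44144/7.


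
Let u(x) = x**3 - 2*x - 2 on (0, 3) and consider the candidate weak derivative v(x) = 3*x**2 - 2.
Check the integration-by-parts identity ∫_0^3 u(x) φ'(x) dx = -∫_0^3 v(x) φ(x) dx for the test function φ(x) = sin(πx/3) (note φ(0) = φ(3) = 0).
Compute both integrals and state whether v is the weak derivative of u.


LHS = -69/π + 324/π^3, RHS = -69/π + 324/π^3. Yes, v = u' weakly.

u(x) = x**3 - 2*x - 2, classical derivative u'(x) = 3*x**2 - 2.
φ(x) = sin(πx/3), so φ'(x) = π*cos(π*x/3)/3.
Note φ(0) = φ(3) = 0, so the boundary term u·φ vanishes.
LHS = ∫_0^3 u(x) φ'(x) dx = ∫_0^3 (π*x^3*cos(π*x/3)/3 - 2*π*x*cos(π*x/3)/3 - 2*π*cos(π*x/3)/3) dx. Term by term:
  ∫_0^3 -2*π*cos(π*x/3)/3 dx = 0;  ∫_0^3 -2*π*x*cos(π*x/3)/3 dx = 12/π;  ∫_0^3 π*x^3*cos(π*x/3)/3 dx = -81/π + 324/π^3.
Sum: 0 + 12/π + -81/π + 324/π^3 = -69/π + 324/π^3.
So LHS = -69/π + 324/π^3.
∫_0^3 v(x) φ(x) dx = ∫_0^3 (3*x^2*sin(π*x/3) - 2*sin(π*x/3)) dx. Term by term:
  ∫_0^3 -2*sin(π*x/3) dx = -12/π;  ∫_0^3 3*x^2*sin(π*x/3) dx = -324/π^3 + 81/π.
Sum: -12/π + -324/π^3 + 81/π = -324/π^3 + 69/π.
So RHS = -∫_0^3 v(x) φ(x) dx = -69/π + 324/π^3.
LHS = RHS, so the identity holds for this test φ.
Moreover u is smooth here and v(x) = u'(x) = 3*x**2 - 2 pointwise, so the identity holds for every test function. Hence v is the weak derivative of u.


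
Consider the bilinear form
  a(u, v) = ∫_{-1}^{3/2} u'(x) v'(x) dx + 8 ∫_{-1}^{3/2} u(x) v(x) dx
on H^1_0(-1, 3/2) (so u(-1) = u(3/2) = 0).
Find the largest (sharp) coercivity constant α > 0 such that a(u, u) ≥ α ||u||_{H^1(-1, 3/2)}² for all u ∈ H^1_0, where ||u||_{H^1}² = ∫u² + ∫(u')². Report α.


α = 1

Coercivity of a(·,·) on H^1_0(-1, 3/2) means a(u, u) ≥ α ||u||_{H^1}² for every u ∈ H^1_0.
The interval has length L = 5/2, and Poincaré/coercivity depend only on L. Here a(u, u) = ∫(u')² + (8)·∫u².
Here c = 8 ≥ 1, so a(u,u) = ∫(u')² + c∫u² ≥ ∫(u')² + ∫u² = ||u||_{H^1}², i.e. α = 1 works. No larger α is possible: a(u,u) ≥ α||u||_{H^1}² means (1−α)∫(u')² ≥ (α−c)∫u², and for the modes u_n = sin(nπ(x−x₀)/L) (x₀ the left endpoint) one has ∫u_n²/∫(u_n')² = (L/(nπ))² → 0, so a(u_n,u_n)/||u_n||_{H^1}² → 1. Hence the optimal constant is α = 1.
Therefore α = 1.


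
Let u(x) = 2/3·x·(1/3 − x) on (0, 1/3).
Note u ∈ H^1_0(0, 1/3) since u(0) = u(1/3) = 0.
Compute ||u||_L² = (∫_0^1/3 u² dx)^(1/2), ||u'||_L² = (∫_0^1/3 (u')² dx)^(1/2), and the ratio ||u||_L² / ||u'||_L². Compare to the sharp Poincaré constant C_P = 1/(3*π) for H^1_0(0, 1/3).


||u||_L² / ||u'||_L² = sqrt(10)/30 < C_P = 1/(3*π).

u(x) = 2/3·x·(1/3 − x), so u'(x) = 2/9 - 4*x/3.
u(x) = 2/3·x·(1/3 − x) vanishes at x = 0 and x = 1/3, so u ∈ H^1_0(0, 1/3). Differentiate via the product rule and integrate the resulting polynomials term by term.
  ∫_0^1/3 u² dx = ∫_0^1/3 (4*x^4/9 - 8*x^3/27 + 4*x^2/81) dx. Term by term:
    ∫_0^1/3 4*x^4/9 dx = 4/10935;  ∫_0^1/3 -8*x^3/27 dx = -2/2187;  ∫_0^1/3 4*x^2/81 dx = 4/6561.
  Sum: 4/10935 − 2/2187 + 4/6561 = 2/32805.
  ∫_0^1/3 (u')² dx = ∫_0^1/3 (16*x^2/9 - 16*x/27 + 4/81) dx. Term by term:
    ∫_0^1/3 16*x^2/9 dx = 16/729;  ∫_0^1/3 -16*x/27 dx = -8/243;  ∫_0^1/3 4/81 dx = 4/243.
  Sum: 16/729 − 8/243 + 4/243 = 4/729.
∫_0^1/3 u² dx = 2/32805, so ||u||_L² = sqrt(10)/405.
∫_0^1/3 (u')² dx = 4/729, so ||u'||_L² = 2/27.
Ratio ||u||_L² / ||u'||_L² = sqrt(10)/30.
Sharp Poincaré constant on H^1_0(0, 1/3) is C_P = L/π = 1/(3*π), achieved by sin(3*π·x).
A polynomial bump cannot attain the sharp Poincaré constant (only the first sine eigenfunction does), so the ratio is strictly less than C_P, consistent with ||u||_L² ≤ C_P ||u'||_L².


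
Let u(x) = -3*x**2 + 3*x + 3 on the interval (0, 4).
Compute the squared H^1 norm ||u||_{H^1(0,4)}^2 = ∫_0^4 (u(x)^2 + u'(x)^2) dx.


||u||_{H^1}^2 = 5976/5

The H^1 norm (squared) on an interval (0, L) is
  ||u||_{H^1}^2 = ∫_0^L u(x)^2 dx + ∫_0^L u'(x)^2 dx.
Compute u'(x) = 3 - 6*x.
Then u(x)^2 = 9*x**4 - 18*x**3 - 9*x**2 + 18*x + 9 and u'(x)^2 = 36*x**2 - 36*x + 9.
Integrate each monomial from 0 to 4 using ∫_0^4 c·x^n dx = c·4^(n+1)/(n+1):
  ∫_0^4 u(x)^2 dx = ∫_0^4 (9*x^4 - 18*x^3 - 9*x^2 + 18*x + 9) dx. Term by term:
    ∫_0^4 9*x^4 dx = 9216/5;  ∫_0^4 -18*x^3 dx = -1152;  ∫_0^4 -9*x^2 dx = -192;
    ∫_0^4 18*x dx = 144;  ∫_0^4 9 dx = 36.
  Sum: 9216/5 − 1152 − 192 + 144 + 36 = 3396/5.
  ∫_0^4 u'(x)^2 dx = ∫_0^4 (36*x^2 - 36*x + 9) dx. Term by term:
    ∫_0^4 36*x^2 dx = 768;  ∫_0^4 -36*x dx = -288;  ∫_0^4 9 dx = 36.
  Sum: 768 − 288 + 36 = 516.
Adding: ||u||_{H^1}^2 = 3396/5 + 516 = 5976/5.


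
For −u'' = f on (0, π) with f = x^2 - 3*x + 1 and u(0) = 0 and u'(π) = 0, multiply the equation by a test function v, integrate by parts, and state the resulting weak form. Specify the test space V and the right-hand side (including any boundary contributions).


V = {v ∈ H^1(0, π) : v(0) = 0} (test functions vanish at x = 0 where u is specified); weak form: ∫_0^π u'v' dx = ∫_0^π (x^2 - 3*x + 1) v dx for all v ∈ V.

Multiply both sides by a test function v and integrate from 0 to π:
  ∫_0^π −u''(x) v(x) dx = ∫_0^π f(x) v(x) dx.
Integrate the LHS by parts once:
  ∫_0^π −u'' v dx = −[u'(x) v(x)]_0^π + ∫_0^π u'(x) v'(x) dx.
Thus ∫_0^π u'(x) v'(x) dx = ∫_0^π f(x) v(x) dx + [u'(x) v(x)]_0^π.
Choose V so that boundary terms are either known or forced to vanish.
Mixed BC: u(0) = 0 (Dirichlet) and u'(π) = 0 (Neumann). Define V = {v ∈ H^1(0, π) : v(0) = 0}. Then [u' v]_0^π = u'(π)·v(π) − u'(0)·0 = 0.
Weak formulation: find u (satisfying any essential BC) such that ∫_0^π u'(x) v'(x) dx = ∫_0^π f v dx for all v ∈ V (Dirichlet at 0 absorbed into V; the Neumann datum at x = π is zero, so no boundary term remains).
Substituting f(x) = x^2 - 3*x + 1, the right-hand side is ∫_0^π (x^2 - 3*x + 1) v dx.


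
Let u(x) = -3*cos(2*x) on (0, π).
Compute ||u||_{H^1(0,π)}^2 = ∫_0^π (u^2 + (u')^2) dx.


||u||_{H^1(0,π)}^2 = 45*π/2

u'(x) = 6*sin(2*x).
Expand u² and (u')² and integrate term by term on (0, π), using: for integers n ≥ 1, ∫_0^π sin²(nx) dx = ∫_0^π cos²(nx) dx = π/2; for n ≠ n', ∫_0^π sin(nx)sin(n'x) dx = ∫_0^π cos(nx)cos(n'x) dx = 0; and by product-to-sum, ∫_0^π sin(nx)cos(n'x) dx = ½∫_0^π [sin((n+n')x) + sin((n−n')x)] dx, which is 0 when n+n' is even and 2n/(n²−n'²) when n+n' is odd (it need not vanish on (0, π)).
  u² squared terms: (-3)²·∫cos(2x)² dx = 9·π/2 = 9*π/2.
  So ∫_0^π u² dx = 9*π/2.
  (u')² squared terms: (6)²·∫sin(2x)² dx = 36·π/2 = 18*π.
  So ∫_0^π (u')² dx = 18*π.
||u||_{H^1}^2 = (9*π/2) + (18*π) = 45*π/2.


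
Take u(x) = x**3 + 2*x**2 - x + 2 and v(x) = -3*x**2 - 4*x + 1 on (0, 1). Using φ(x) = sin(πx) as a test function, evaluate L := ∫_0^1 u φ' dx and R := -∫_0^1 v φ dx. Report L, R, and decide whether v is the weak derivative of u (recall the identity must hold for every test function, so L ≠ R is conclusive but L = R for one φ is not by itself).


LHS = -5/π + 12/π^3, RHS = -12/π^3 + 5/π. No, v is not the weak derivative of u.

u(x) = x**3 + 2*x**2 - x + 2, classical derivative u'(x) = 3*x**2 + 4*x - 1.
φ(x) = sin(πx), so φ'(x) = π*cos(π*x).
Note φ(0) = φ(1) = 0, so the boundary term u·φ vanishes.
LHS = ∫_0^1 u(x) φ'(x) dx = ∫_0^1 (π*x^3*cos(π*x) + 2*π*x^2*cos(π*x) - π*x*cos(π*x) + 2*π*cos(π*x)) dx. Term by term:
  ∫_0^1 2*π*cos(π*x) dx = 0;  ∫_0^1 π*x^3*cos(π*x) dx = -3/π + 12/π^3;  ∫_0^1 -π*x*cos(π*x) dx = 2/π;
  ∫_0^1 2*π*x^2*cos(π*x) dx = -4/π.
Sum: 0 + -3/π + 12/π^3 + 2/π − 4/π = -5/π + 12/π^3.
So LHS = -5/π + 12/π^3.
∫_0^1 v(x) φ(x) dx = ∫_0^1 (-3*x^2*sin(π*x) - 4*x*sin(π*x) + sin(π*x)) dx. Term by term:
  ∫_0^1 -4*x*sin(π*x) dx = -4/π;  ∫_0^1 -3*x^2*sin(π*x) dx = -3/π + 12/π^3;  ∫_0^1 sin(π*x) dx = 2/π.
Sum: -4/π + -3/π + 12/π^3 + 2/π = -5/π + 12/π^3.
So RHS = -∫_0^1 v(x) φ(x) dx = -12/π^3 + 5/π.
LHS − RHS = -10/π + 24/π^3 ≠ 0, so the identity fails.
(For a valid weak derivative the identity must hold for EVERY test function, in particular this one. The failure shows v is NOT the weak derivative of u.)
Correct weak derivative would be u'(x) = 3*x**2 + 4*x - 1.


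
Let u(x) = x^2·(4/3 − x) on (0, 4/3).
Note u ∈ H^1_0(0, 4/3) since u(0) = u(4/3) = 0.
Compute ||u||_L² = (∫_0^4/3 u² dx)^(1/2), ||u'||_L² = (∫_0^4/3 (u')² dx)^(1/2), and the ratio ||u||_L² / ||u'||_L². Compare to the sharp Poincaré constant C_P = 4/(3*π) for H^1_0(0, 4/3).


||u||_L² / ||u'||_L² = 2*sqrt(14)/21 < C_P = 4/(3*π).

u(x) = x^2·(4/3 − x), so u'(x) = x*(8 - 9*x)/3.
u(x) = x^2·(4/3 − x) vanishes at x = 0 and x = 4/3, so u ∈ H^1_0(0, 4/3). Differentiate via the product rule and integrate the resulting polynomials term by term.
  ∫_0^4/3 u² dx = ∫_0^4/3 (x^6 - 8*x^5/3 + 16*x^4/9) dx. Term by term:
    ∫_0^4/3 x^6 dx = 16384/15309;  ∫_0^4/3 -8*x^5/3 dx = -16384/6561;  ∫_0^4/3 16*x^4/9 dx = 16384/10935.
  Sum: 16384/15309 − 16384/6561 + 16384/10935 = 16384/229635.
  ∫_0^4/3 (u')² dx = ∫_0^4/3 (9*x^4 - 16*x^3 + 64*x^2/9) dx. Term by term:
    ∫_0^4/3 9*x^4 dx = 1024/135;  ∫_0^4/3 -16*x^3 dx = -1024/81;  ∫_0^4/3 64*x^2/9 dx = 4096/729.
  Sum: 1024/135 − 1024/81 + 4096/729 = 2048/3645.
∫_0^4/3 u² dx = 16384/229635, so ||u||_L² = 128*sqrt(35)/2835.
∫_0^4/3 (u')² dx = 2048/3645, so ||u'||_L² = 32*sqrt(10)/135.
Ratio ||u||_L² / ||u'||_L² = 2*sqrt(14)/21.
Sharp Poincaré constant on H^1_0(0, 4/3) is C_P = L/π = 4/(3*π), achieved by sin(3*π/4·x).
A polynomial bump cannot attain the sharp Poincaré constant (only the first sine eigenfunction does), so the ratio is strictly less than C_P, consistent with ||u||_L² ≤ C_P ||u'||_L².


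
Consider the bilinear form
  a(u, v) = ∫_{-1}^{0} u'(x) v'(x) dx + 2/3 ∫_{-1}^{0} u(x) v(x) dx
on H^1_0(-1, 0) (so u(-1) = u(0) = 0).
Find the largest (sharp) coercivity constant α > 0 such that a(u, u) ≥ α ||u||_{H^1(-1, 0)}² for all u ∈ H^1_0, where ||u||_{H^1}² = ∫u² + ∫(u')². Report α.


α = (2/3 + π^2)/(1 + π^2)

Coercivity of a(·,·) on H^1_0(-1, 0) means a(u, u) ≥ α ||u||_{H^1}² for every u ∈ H^1_0.
The interval has length L = 1, and Poincaré/coercivity depend only on L. Here a(u, u) = ∫(u')² + (2/3)·∫u².
Here 0 < c = 2/3 < 1. The condition a(u,u) ≥ α||u||_{H^1}² reads (1−α)∫(u')² ≥ (α−c)∫u². Any admissible α is ≤ 1 (rapidly oscillating u have ∫u²/∫(u')² → 0), and α = 1 would force 0 ≥ (1−c)∫u², impossible since c < 1; so 1−α > 0. By the sharp Poincaré inequality on H^1_0 of an interval of length L, ∫(u')² ≥ (π/L)²∫u² with equality for the first sine mode sin(π(x−x₀)/L) (x₀ the left endpoint), so the inequality holds for all u iff (1−α)(π/L)² ≥ α − c, i.e. α ≤ ((π/L)² + c)/((π/L)² + 1) = (1 + c(L/π)²)/(1 + (L/π)²). With (π/L)² = π^2 and c = 2/3, the largest admissible constant is α = ((π/L)² + c)/((π/L)² + 1).
Simplifying, α = (2/3 + π^2)/(1 + π^2).


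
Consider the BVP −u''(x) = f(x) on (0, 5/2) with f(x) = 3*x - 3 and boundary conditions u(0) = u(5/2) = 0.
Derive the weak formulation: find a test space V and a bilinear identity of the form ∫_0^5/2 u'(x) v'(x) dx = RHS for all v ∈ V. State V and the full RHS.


V = H^1_0(0, 5/2) (so v(0) = v(5/2) = 0); weak form: ∫_0^5/2 u'v' dx = ∫_0^5/2 (3*x - 3) v dx for all v ∈ V.

Multiply both sides by a test function v and integrate from 0 to 5/2:
  ∫_0^5/2 −u''(x) v(x) dx = ∫_0^5/2 f(x) v(x) dx.
Integrate the LHS by parts once:
  ∫_0^5/2 −u'' v dx = −[u'(x) v(x)]_0^5/2 + ∫_0^5/2 u'(x) v'(x) dx.
Thus ∫_0^5/2 u'(x) v'(x) dx = ∫_0^5/2 f(x) v(x) dx + [u'(x) v(x)]_0^5/2.
Choose V so that boundary terms are either known or forced to vanish.
u is Dirichlet: u(0) = u(5/2) = 0. Let V = H^1_0(0, 5/2); then v(0) = v(5/2) = 0, and [u' v]_0^5/2 = 0.
Weak formulation: find u (satisfying any essential BC) such that ∫_0^5/2 u'(x) v'(x) dx = ∫_0^5/2 f v dx for all v ∈ V.
Substituting f(x) = 3*x - 3, the right-hand side is ∫_0^5/2 (3*x - 3) v dx.


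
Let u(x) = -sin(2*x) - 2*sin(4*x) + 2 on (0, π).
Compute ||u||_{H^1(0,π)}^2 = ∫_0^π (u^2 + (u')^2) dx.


||u||_{H^1(0,π)}^2 = 81*π/2

u'(x) = -2*cos(2*x) - 8*cos(4*x).
Expand u² and (u')² and integrate term by term on (0, π), using: for integers n ≥ 1, ∫_0^π sin²(nx) dx = ∫_0^π cos²(nx) dx = π/2; for n ≠ n', ∫_0^π sin(nx)sin(n'x) dx = ∫_0^π cos(nx)cos(n'x) dx = 0; and by product-to-sum, ∫_0^π sin(nx)cos(n'x) dx = ½∫_0^π [sin((n+n')x) + sin((n−n')x)] dx, which is 0 when n+n' is even and 2n/(n²−n'²) when n+n' is odd (it need not vanish on (0, π)). For the constant mode: ∫_0^π 1 dx = π, ∫_0^π cos(nx) dx = 0, ∫_0^π sin(nx) dx = (1−(−1)^n)/n.
  u² squared terms: (2)²·∫1 dx = 4·π = 4*π;  (-1)²·∫sin(2x)² dx = 1·π/2 = π/2;  (-2)²·∫sin(4x)² dx = 4·π/2 = 2*π.
  u² cross terms: 2·(2)·(-1)·∫1·sin(2x) dx = -4·(0) = 0;  2·(2)·(-2)·∫1·sin(4x) dx = -8·(0) = 0;  2·(-1)·(-2)·∫sin(2x)·sin(4x) dx = 4·(0) = 0.
  So ∫_0^π u² dx = 4*π + π/2 + 2*π + 0 + 0 + 0 = 13*π/2.
  (u')² squared terms: (-8)²·∫cos(4x)² dx = 64·π/2 = 32*π;  (-2)²·∫cos(2x)² dx = 4·π/2 = 2*π.
  (u')² cross terms: 2·(-8)·(-2)·∫cos(4x)·cos(2x) dx = 32·(0) = 0.
  So ∫_0^π (u')² dx = 32*π + 2*π + 0 = 34*π.
||u||_{H^1}^2 = (13*π/2) + (34*π) = 81*π/2.


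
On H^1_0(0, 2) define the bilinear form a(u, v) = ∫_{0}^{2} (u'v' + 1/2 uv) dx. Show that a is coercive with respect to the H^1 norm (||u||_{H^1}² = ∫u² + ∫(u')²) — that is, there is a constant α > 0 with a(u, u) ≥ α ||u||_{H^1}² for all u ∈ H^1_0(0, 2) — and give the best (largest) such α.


α = (2 + π^2)/(4 + π^2)

Coercivity of a(·,·) on H^1_0(0, 2) means a(u, u) ≥ α ||u||_{H^1}² for every u ∈ H^1_0.
The interval has length L = 2, and Poincaré/coercivity depend only on L. Here a(u, u) = ∫(u')² + (1/2)·∫u².
Here 0 < c = 1/2 < 1. The condition a(u,u) ≥ α||u||_{H^1}² reads (1−α)∫(u')² ≥ (α−c)∫u². Any admissible α is ≤ 1 (rapidly oscillating u have ∫u²/∫(u')² → 0), and α = 1 would force 0 ≥ (1−c)∫u², impossible since c < 1; so 1−α > 0. By the sharp Poincaré inequality on H^1_0 of an interval of length L, ∫(u')² ≥ (π/L)²∫u² with equality for the first sine mode sin(π(x−x₀)/L) (x₀ the left endpoint), so the inequality holds for all u iff (1−α)(π/L)² ≥ α − c, i.e. α ≤ ((π/L)² + c)/((π/L)² + 1) = (1 + c(L/π)²)/(1 + (L/π)²). With (π/L)² = π^2/4 and c = 1/2, the largest admissible constant is α = ((π/L)² + c)/((π/L)² + 1).
Simplifying, α = (2 + π^2)/(4 + π^2).


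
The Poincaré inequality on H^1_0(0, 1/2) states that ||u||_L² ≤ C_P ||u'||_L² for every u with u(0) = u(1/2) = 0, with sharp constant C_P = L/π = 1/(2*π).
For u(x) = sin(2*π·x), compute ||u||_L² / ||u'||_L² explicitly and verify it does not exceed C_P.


||u||_L² / ||u'||_L² = 1/(2*π) = C_P.

u(x) = sin(2*π·x), so u'(x) = 2*π*cos(2*π*x).
Writing u(x) = A·sin(kπx/L) with A = 1 and k = 1, use ∫_0^L sin²(kπx/L) dx = L/2 and ∫_0^L cos²(kπx/L) dx = L/2.
u² = 1·sin²(2*π·x) and (u')² = 4*π^2·cos²(2*π·x), and each of sin², cos² integrates to L/2 = 1/4 over (0, 1/2).
∫_0^1/2 u² dx = 1/4, so ||u||_L² = 1/2.
∫_0^1/2 (u')² dx = π^2, so ||u'||_L² = π.
Ratio ||u||_L² / ||u'||_L² = 1/(2*π).
Sharp Poincaré constant on H^1_0(0, 1/2) is C_P = L/π = 1/(2*π), achieved by sin(2*π·x).
This is the k = 1 eigenfunction (up to amplitude), so the ratio equals the sharp Poincaré constant exactly.


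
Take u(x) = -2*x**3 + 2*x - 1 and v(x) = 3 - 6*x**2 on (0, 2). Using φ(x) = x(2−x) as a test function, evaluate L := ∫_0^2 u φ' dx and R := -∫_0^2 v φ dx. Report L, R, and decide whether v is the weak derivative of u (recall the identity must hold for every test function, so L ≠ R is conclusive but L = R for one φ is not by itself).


LHS = 104/15, RHS = 28/5. No, v is not the weak derivative of u.

u(x) = -2*x**3 + 2*x - 1, classical derivative u'(x) = 2 - 6*x**2.
φ(x) = x(2−x), so φ'(x) = 2 - 2*x.
Note φ(0) = φ(2) = 0, so the boundary term u·φ vanishes.
LHS = ∫_0^2 u(x) φ'(x) dx = ∫_0^2 (4*x^4 - 4*x^3 - 4*x^2 + 6*x - 2) dx. Term by term:
  ∫_0^2 4*x^4 dx = 128/5;  ∫_0^2 -4*x^3 dx = -16;  ∫_0^2 -4*x^2 dx = -32/3;
  ∫_0^2 6*x dx = 12;  ∫_0^2 -2 dx = -4.
Sum: 128/5 − 16 − 32/3 + 12 − 4 = 104/15.
So LHS = 104/15.
∫_0^2 v(x) φ(x) dx = ∫_0^2 (6*x^4 - 12*x^3 - 3*x^2 + 6*x) dx. Term by term:
  ∫_0^2 6*x^4 dx = 192/5;  ∫_0^2 -12*x^3 dx = -48;  ∫_0^2 -3*x^2 dx = -8;
  ∫_0^2 6*x dx = 12.
Sum: 192/5 − 48 − 8 + 12 = -28/5.
So RHS = -∫_0^2 v(x) φ(x) dx = 28/5.
LHS − RHS = 4/3 ≠ 0, so the identity fails.
(For a valid weak derivative the identity must hold for EVERY test function, in particular this one. The failure shows v is NOT the weak derivative of u.)
Correct weak derivative would be u'(x) = 2 - 6*x**2.


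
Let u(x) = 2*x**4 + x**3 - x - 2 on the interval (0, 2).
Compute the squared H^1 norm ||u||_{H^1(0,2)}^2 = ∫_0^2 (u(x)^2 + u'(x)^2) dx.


||u||_{H^1}^2 = 608494/315

The H^1 norm (squared) on an interval (0, L) is
  ||u||_{H^1}^2 = ∫_0^L u(x)^2 dx + ∫_0^L u'(x)^2 dx.
Compute u'(x) = 8*x**3 + 3*x**2 - 1.
Then u(x)^2 = 4*x**8 + 4*x**7 + x**6 - 4*x**5 - 10*x**4 - 4*x**3 + x**2 + 4*x + 4 and u'(x)^2 = 64*x**6 + 48*x**5 + 9*x**4 - 16*x**3 - 6*x**2 + 1.
Integrate each monomial from 0 to 2 using ∫_0^2 c·x^n dx = c·2^(n+1)/(n+1):
  ∫_0^2 u(x)^2 dx = ∫_0^2 (4*x^8 + 4*x^7 + x^6 - 4*x^5 - 10*x^4 - 4*x^3 + x^2 + 4*x + 4) dx. Term by term:
    ∫_0^2 4*x^8 dx = 2048/9;  ∫_0^2 4*x^7 dx = 128;  ∫_0^2 x^6 dx = 128/7;
    ∫_0^2 -4*x^5 dx = -128/3;  ∫_0^2 -10*x^4 dx = -64;  ∫_0^2 -4*x^3 dx = -16;
    ∫_0^2 x^2 dx = 8/3;  ∫_0^2 4*x dx = 8;  ∫_0^2 4 dx = 8.
  Sum: 2048/9 + 128 + 128/7 − 128/3 − 64 − 16 + 8/3 + 8 + 8 = 17000/63.
  ∫_0^2 u'(x)^2 dx = ∫_0^2 (64*x^6 + 48*x^5 + 9*x^4 - 16*x^3 - 6*x^2 + 1) dx. Term by term:
    ∫_0^2 64*x^6 dx = 8192/7;  ∫_0^2 48*x^5 dx = 512;  ∫_0^2 9*x^4 dx = 288/5;
    ∫_0^2 -16*x^3 dx = -64;  ∫_0^2 -6*x^2 dx = -16;  ∫_0^2 1 dx = 2.
  Sum: 8192/7 + 512 + 288/5 − 64 − 16 + 2 = 58166/35.
Adding: ||u||_{H^1}^2 = 17000/63 + 58166/35 = 608494/315.


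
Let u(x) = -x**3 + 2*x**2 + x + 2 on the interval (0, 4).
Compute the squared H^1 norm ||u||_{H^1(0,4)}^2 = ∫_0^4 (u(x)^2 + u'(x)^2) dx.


||u||_{H^1}^2 = 89044/105

The H^1 norm (squared) on an interval (0, L) is
  ||u||_{H^1}^2 = ∫_0^L u(x)^2 dx + ∫_0^L u'(x)^2 dx.
Compute u'(x) = -3*x**2 + 4*x + 1.
Then u(x)^2 = x**6 - 4*x**5 + 2*x**4 + 9*x**2 + 4*x + 4 and u'(x)^2 = 9*x**4 - 24*x**3 + 10*x**2 + 8*x + 1.
Integrate each monomial from 0 to 4 using ∫_0^4 c·x^n dx = c·4^(n+1)/(n+1):
  ∫_0^4 u(x)^2 dx = ∫_0^4 (x^6 - 4*x^5 + 2*x^4 + 9*x^2 + 4*x + 4) dx. Term by term:
    ∫_0^4 x^6 dx = 16384/7;  ∫_0^4 -4*x^5 dx = -8192/3;  ∫_0^4 2*x^4 dx = 2048/5;
    ∫_0^4 9*x^2 dx = 192;  ∫_0^4 4*x dx = 32;  ∫_0^4 4 dx = 16.
  Sum: 16384/7 − 8192/3 + 2048/5 + 192 + 32 + 16 = 27248/105.
  ∫_0^4 u'(x)^2 dx = ∫_0^4 (9*x^4 - 24*x^3 + 10*x^2 + 8*x + 1) dx. Term by term:
    ∫_0^4 9*x^4 dx = 9216/5;  ∫_0^4 -24*x^3 dx = -1536;  ∫_0^4 10*x^2 dx = 640/3;
    ∫_0^4 8*x dx = 64;  ∫_0^4 1 dx = 4.
  Sum: 9216/5 − 1536 + 640/3 + 64 + 4 = 8828/15.
Adding: ||u||_{H^1}^2 = 27248/105 + 8828/15 = 89044/105.


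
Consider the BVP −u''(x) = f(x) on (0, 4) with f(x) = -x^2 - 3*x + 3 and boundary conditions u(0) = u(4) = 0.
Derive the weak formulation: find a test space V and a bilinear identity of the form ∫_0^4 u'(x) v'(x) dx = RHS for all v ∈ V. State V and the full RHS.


V = H^1_0(0, 4) (so v(0) = v(4) = 0); weak form: ∫_0^4 u'v' dx = ∫_0^4 (-x^2 - 3*x + 3) v dx for all v ∈ V.

Multiply both sides by a test function v and integrate from 0 to 4:
  ∫_0^4 −u''(x) v(x) dx = ∫_0^4 f(x) v(x) dx.
Integrate the LHS by parts once:
  ∫_0^4 −u'' v dx = −[u'(x) v(x)]_0^4 + ∫_0^4 u'(x) v'(x) dx.
Thus ∫_0^4 u'(x) v'(x) dx = ∫_0^4 f(x) v(x) dx + [u'(x) v(x)]_0^4.
Choose V so that boundary terms are either known or forced to vanish.
u is Dirichlet: u(0) = u(4) = 0. Let V = H^1_0(0, 4); then v(0) = v(4) = 0, and [u' v]_0^4 = 0.
Weak formulation: find u (satisfying any essential BC) such that ∫_0^4 u'(x) v'(x) dx = ∫_0^4 f v dx for all v ∈ V.
Substituting f(x) = -x^2 - 3*x + 3, the right-hand side is ∫_0^4 (-x^2 - 3*x + 3) v dx.


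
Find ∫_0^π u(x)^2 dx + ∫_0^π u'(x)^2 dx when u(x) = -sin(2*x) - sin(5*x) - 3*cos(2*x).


||u||_{H^1(0,π)}^2 = 100/7 + 38*π

u'(x) = 6*sin(2*x) - 2*cos(2*x) - 5*cos(5*x).
Expand u² and (u')² and integrate term by term on (0, π), using: for integers n ≥ 1, ∫_0^π sin²(nx) dx = ∫_0^π cos²(nx) dx = π/2; for n ≠ n', ∫_0^π sin(nx)sin(n'x) dx = ∫_0^π cos(nx)cos(n'x) dx = 0; and by product-to-sum, ∫_0^π sin(nx)cos(n'x) dx = ½∫_0^π [sin((n+n')x) + sin((n−n')x)] dx, which is 0 when n+n' is even and 2n/(n²−n'²) when n+n' is odd (it need not vanish on (0, π)).
  u² squared terms: (-1)²·∫sin(2x)² dx = 1·π/2 = π/2;  (-1)²·∫sin(5x)² dx = 1·π/2 = π/2;  (-3)²·∫cos(2x)² dx = 9·π/2 = 9*π/2.
  u² cross terms: 2·(-1)·(-1)·∫sin(2x)·sin(5x) dx = 2·(0) = 0;  2·(-1)·(-3)·∫sin(2x)·cos(2x) dx = 6·(0) = 0;  2·(-1)·(-3)·∫sin(5x)·cos(2x) dx = 6·(10/21) = 20/7.
  So ∫_0^π u² dx = π/2 + π/2 + 9*π/2 + 0 + 0 + 20/7 = 20/7 + 11*π/2.
  (u')² squared terms: (-5)²·∫cos(5x)² dx = 25·π/2 = 25*π/2;  (-2)²·∫cos(2x)² dx = 4·π/2 = 2*π;  (6)²·∫sin(2x)² dx = 36·π/2 = 18*π.
  (u')² cross terms: 2·(-5)·(-2)·∫cos(5x)·cos(2x) dx = 20·(0) = 0;  2·(-5)·(6)·∫cos(5x)·sin(2x) dx = -60·(-4/21) = 80/7;  2·(-2)·(6)·∫cos(2x)·sin(2x) dx = -24·(0) = 0.
  So ∫_0^π (u')² dx = 25*π/2 + 2*π + 18*π + 0 + 80/7 + 0 = 80/7 + 65*π/2.
||u||_{H^1}^2 = (20/7 + 11*π/2) + (80/7 + 65*π/2) = 100/7 + 38*π.


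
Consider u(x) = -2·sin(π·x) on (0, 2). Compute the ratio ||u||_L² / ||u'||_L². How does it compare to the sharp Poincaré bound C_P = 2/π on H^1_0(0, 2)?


||u||_L² / ||u'||_L² = 1/π < C_P = 2/π.

u(x) = -2·sin(π·x), so u'(x) = -2*π*cos(π*x).
Writing u(x) = A·sin(kπx/L) with A = -2 and k = 2, use ∫_0^L sin²(kπx/L) dx = L/2 and ∫_0^L cos²(kπx/L) dx = L/2.
u² = 4·sin²(π·x) and (u')² = 4*π^2·cos²(π·x), and each of sin², cos² integrates to L/2 = 1 over (0, 2).
∫_0^2 u² dx = 4, so ||u||_L² = 2.
∫_0^2 (u')² dx = 4*π^2, so ||u'||_L² = 2*π.
Ratio ||u||_L² / ||u'||_L² = 1/π.
Sharp Poincaré constant on H^1_0(0, 2) is C_P = L/π = 2/π, achieved by sin(π/2·x).
This is the k = 2 harmonic; the ratio L/(kπ) is strictly less than C_P = L/π, consistent with the sharp inequality ||u||_L² ≤ C_P ||u'||_L².


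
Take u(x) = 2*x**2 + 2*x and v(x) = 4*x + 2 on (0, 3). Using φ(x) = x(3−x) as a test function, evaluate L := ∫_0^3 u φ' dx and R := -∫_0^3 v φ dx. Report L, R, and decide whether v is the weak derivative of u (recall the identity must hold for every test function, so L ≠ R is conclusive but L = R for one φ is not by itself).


LHS = -36, RHS = -36. Yes, v = u' weakly.

u(x) = 2*x**2 + 2*x, classical derivative u'(x) = 4*x + 2.
φ(x) = x(3−x), so φ'(x) = 3 - 2*x.
Note φ(0) = φ(3) = 0, so the boundary term u·φ vanishes.
LHS = ∫_0^3 u(x) φ'(x) dx = ∫_0^3 (-4*x^3 + 2*x^2 + 6*x) dx. Term by term:
  ∫_0^3 -4*x^3 dx = -81;  ∫_0^3 2*x^2 dx = 18;  ∫_0^3 6*x dx = 27.
Sum: -81 + 18 + 27 = -36.
So LHS = -36.
∫_0^3 v(x) φ(x) dx = ∫_0^3 (-4*x^3 + 10*x^2 + 6*x) dx. Term by term:
  ∫_0^3 -4*x^3 dx = -81;  ∫_0^3 10*x^2 dx = 90;  ∫_0^3 6*x dx = 27.
Sum: -81 + 90 + 27 = 36.
So RHS = -∫_0^3 v(x) φ(x) dx = -36.
LHS = RHS, so the identity holds for this test φ.
Moreover u is smooth here and v(x) = u'(x) = 4*x + 2 pointwise, so the identity holds for every test function. Hence v is the weak derivative of u.
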